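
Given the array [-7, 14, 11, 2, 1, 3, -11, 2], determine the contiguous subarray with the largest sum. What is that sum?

Using Kadane's algorithm on [-7, 14, 11, 2, 1, 3, -11, 2]:

Scanning through the array:
Position 1 (value 14): max_ending_here = 14, max_so_far = 14
Position 2 (value 11): max_ending_here = 25, max_so_far = 25
Position 3 (value 2): max_ending_here = 27, max_so_far = 27
Position 4 (value 1): max_ending_here = 28, max_so_far = 28
Position 5 (value 3): max_ending_here = 31, max_so_far = 31
Position 6 (value -11): max_ending_here = 20, max_so_far = 31
Position 7 (value 2): max_ending_here = 22, max_so_far = 31

Maximum subarray: [14, 11, 2, 1, 3]
Maximum sum: 31

The maximum subarray is [14, 11, 2, 1, 3] with sum 31. This subarray runs from index 1 to index 5.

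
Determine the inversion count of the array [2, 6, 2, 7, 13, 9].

Finding inversions in [2, 6, 2, 7, 13, 9]:

(1, 2): arr[1]=6 > arr[2]=2
(4, 5): arr[4]=13 > arr[5]=9

Total inversions: 2

The array has 2 inversion(s): (1,2), (4,5). Each pair (i,j) satisfies i < j and arr[i] > arr[j].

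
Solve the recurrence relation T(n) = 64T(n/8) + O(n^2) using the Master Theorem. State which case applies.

Master Theorem for T(n) = 64T(n/8) + O(n^2):

a = 64, b = 8, c = 2
log_b(a) = log_8(64) = 2.0000

Case 2: c = 2 = log_8(64) = 2.0000
T(n) = O(n^2 log n) = O(n^2 log n)

For T(n) = 64T(n/8) + O(n^2): log_8(64) = 2.0000. This is Case 2 of the Master Theorem (c = log_b(a), equal work at all levels), giving O(n^2 log n).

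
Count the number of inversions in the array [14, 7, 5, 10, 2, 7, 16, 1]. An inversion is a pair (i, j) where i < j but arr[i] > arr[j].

Finding inversions in [14, 7, 5, 10, 2, 7, 16, 1]:

(0, 1): arr[0]=14 > arr[1]=7
(0, 2): arr[0]=14 > arr[2]=5
(0, 3): arr[0]=14 > arr[3]=10
(0, 4): arr[0]=14 > arr[4]=2
(0, 5): arr[0]=14 > arr[5]=7
(0, 7): arr[0]=14 > arr[7]=1
(1, 2): arr[1]=7 > arr[2]=5
(1, 4): arr[1]=7 > arr[4]=2
(1, 7): arr[1]=7 > arr[7]=1
(2, 4): arr[2]=5 > arr[4]=2
(2, 7): arr[2]=5 > arr[7]=1
(3, 4): arr[3]=10 > arr[4]=2
(3, 5): arr[3]=10 > arr[5]=7
(3, 7): arr[3]=10 > arr[7]=1
(4, 7): arr[4]=2 > arr[7]=1
(5, 7): arr[5]=7 > arr[7]=1
(6, 7): arr[6]=16 > arr[7]=1

Total inversions: 17

The array has 17 inversion(s): (0,1), (0,2), (0,3), (0,4), (0,5), (0,7), (1,2), (1,4), (1,7), (2,4), (2,7), (3,4), (3,5), (3,7), (4,7), (5,7), (6,7). Each pair (i,j) satisfies i < j and arr[i] > arr[j].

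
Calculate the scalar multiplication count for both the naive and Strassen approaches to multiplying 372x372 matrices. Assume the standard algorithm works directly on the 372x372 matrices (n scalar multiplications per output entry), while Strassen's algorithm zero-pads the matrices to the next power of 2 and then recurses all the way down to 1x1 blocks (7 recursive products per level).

Matrix multiplication for 372x372 matrices:

Strassen's algorithm requires power-of-2 dimensions. Pad 372x372 to 512x512 (next power of 2).

Standard algorithm: 372^3 = 51478848 multiplications
Strassen's algorithm: 7^(log2(512)) = 7^9 = 40353607 multiplications
Savings: 51478848 - 40353607 = 11125241 multiplications

Standard: 51478848 multiplications (372^3). Strassen: 40353607 multiplications (7^9, after padding to 512x512). Strassen reduces 8 recursive multiplications to 7 at each level.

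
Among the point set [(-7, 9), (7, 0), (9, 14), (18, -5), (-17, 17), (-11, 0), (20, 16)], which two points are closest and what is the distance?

Computing all pairwise distances among 7 points:

d((-7, 9), (7, 0)) = 16.6433
d((-7, 9), (9, 14)) = 16.7631
d((-7, 9), (18, -5)) = 28.6531
d((-7, 9), (-17, 17)) = 12.8062
d((-7, 9), (-11, 0)) = 9.8489 <-- minimum
d((-7, 9), (20, 16)) = 27.8927
d((7, 0), (9, 14)) = 14.1421
d((7, 0), (18, -5)) = 12.083
d((7, 0), (-17, 17)) = 29.4109
d((7, 0), (-11, 0)) = 18.0
d((7, 0), (20, 16)) = 20.6155
d((9, 14), (18, -5)) = 21.0238
d((9, 14), (-17, 17)) = 26.1725
d((9, 14), (-11, 0)) = 24.4131
d((9, 14), (20, 16)) = 11.1803
d((18, -5), (-17, 17)) = 41.3401
d((18, -5), (-11, 0)) = 29.4279
d((18, -5), (20, 16)) = 21.095
d((-17, 17), (-11, 0)) = 18.0278
d((-17, 17), (20, 16)) = 37.0135
d((-11, 0), (20, 16)) = 34.8855

Closest pair: (-7, 9) and (-11, 0) with distance 9.8489

The closest pair is (-7, 9) and (-11, 0) with Euclidean distance 9.8489. For 7 points, brute-force pairwise comparison is shown above. For large n, the divide-and-conquer algorithm (sort by x, recurse on halves, check the dividing strip) achieves O(n log n).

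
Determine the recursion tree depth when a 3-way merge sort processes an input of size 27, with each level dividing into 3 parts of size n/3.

For divide and conquer with division factor 3:

Problem sizes at each level:
Level 0: 27
Level 1: 9
Level 2: 3
Level 3: 1

The root is level 0 and the size-1 base case is level 3 (the tree spans levels 0 through 3, i.e. 4 levels counting the root), so the depth is the number of divisions: log_3(27) = 3

The recursion tree depth is log_3(27) = 3. At each level, the problem size is divided by 3, so it takes 3 divisions to reduce to a base case of size 1. The algorithm makes 3 recursive calls at each level.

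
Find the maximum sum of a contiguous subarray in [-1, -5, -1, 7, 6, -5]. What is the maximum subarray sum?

Using Kadane's algorithm on [-1, -5, -1, 7, 6, -5]:

Scanning through the array:
Position 1 (value -5): max_ending_here = -5, max_so_far = -1
Position 2 (value -1): max_ending_here = -1, max_so_far = -1
Position 3 (value 7): max_ending_here = 7, max_so_far = 7
Position 4 (value 6): max_ending_here = 13, max_so_far = 13
Position 5 (value -5): max_ending_here = 8, max_so_far = 13

Maximum subarray: [7, 6]
Maximum sum: 13

The maximum subarray is [7, 6] with sum 13. This subarray runs from index 3 to index 4.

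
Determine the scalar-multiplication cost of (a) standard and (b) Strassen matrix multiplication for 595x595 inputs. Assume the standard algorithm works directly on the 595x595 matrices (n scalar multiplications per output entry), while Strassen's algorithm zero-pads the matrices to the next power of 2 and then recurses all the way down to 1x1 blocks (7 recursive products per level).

Matrix multiplication for 595x595 matrices:

Strassen's algorithm requires power-of-2 dimensions. Pad 595x595 to 1024x1024 (next power of 2).

Standard algorithm: 595^3 = 210644875 multiplications
Strassen's algorithm: 7^(log2(1024)) = 7^10 = 282475249 multiplications
Difference: 210644875 - 282475249 = -71830374 (Strassen uses MORE here due to padding overhead — for small or just-over-power-of-2 n, padding can outweigh the per-level savings)

Standard: 210644875 multiplications (595^3). Strassen: 282475249 multiplications (7^10, after padding to 1024x1024). Strassen reduces 8 recursive multiplications to 7 at each level.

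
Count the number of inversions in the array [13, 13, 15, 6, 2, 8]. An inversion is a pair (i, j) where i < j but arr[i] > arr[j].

Finding inversions in [13, 13, 15, 6, 2, 8]:

(0, 3): arr[0]=13 > arr[3]=6
(0, 4): arr[0]=13 > arr[4]=2
(0, 5): arr[0]=13 > arr[5]=8
(1, 3): arr[1]=13 > arr[3]=6
(1, 4): arr[1]=13 > arr[4]=2
(1, 5): arr[1]=13 > arr[5]=8
(2, 3): arr[2]=15 > arr[3]=6
(2, 4): arr[2]=15 > arr[4]=2
(2, 5): arr[2]=15 > arr[5]=8
(3, 4): arr[3]=6 > arr[4]=2

Total inversions: 10

The array has 10 inversion(s): (0,3), (0,4), (0,5), (1,3), (1,4), (1,5), (2,3), (2,4), (2,5), (3,4). Each pair (i,j) satisfies i < j and arr[i] > arr[j].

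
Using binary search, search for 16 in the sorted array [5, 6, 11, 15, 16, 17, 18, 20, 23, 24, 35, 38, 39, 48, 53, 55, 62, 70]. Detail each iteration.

Binary search for 16 in [5, 6, 11, 15, 16, 17, 18, 20, 23, 24, 35, 38, 39, 48, 53, 55, 62, 70]:

lo=0, hi=17, mid=8, arr[mid]=23 -> 23 > 16, search left half
lo=0, hi=7, mid=3, arr[mid]=15 -> 15 < 16, search right half
lo=4, hi=7, mid=5, arr[mid]=17 -> 17 > 16, search left half
lo=4, hi=4, mid=4, arr[mid]=16 -> Found target at index 4!

Binary search finds 16 at index 4 after 4 comparisons. The search repeatedly halves the search space by comparing with the middle element.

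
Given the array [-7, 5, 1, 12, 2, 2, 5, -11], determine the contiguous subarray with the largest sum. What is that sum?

Using Kadane's algorithm on [-7, 5, 1, 12, 2, 2, 5, -11]:

Scanning through the array:
Position 1 (value 5): max_ending_here = 5, max_so_far = 5
Position 2 (value 1): max_ending_here = 6, max_so_far = 6
Position 3 (value 12): max_ending_here = 18, max_so_far = 18
Position 4 (value 2): max_ending_here = 20, max_so_far = 20
Position 5 (value 2): max_ending_here = 22, max_so_far = 22
Position 6 (value 5): max_ending_here = 27, max_so_far = 27
Position 7 (value -11): max_ending_here = 16, max_so_far = 27

Maximum subarray: [5, 1, 12, 2, 2, 5]
Maximum sum: 27

The maximum subarray is [5, 1, 12, 2, 2, 5] with sum 27. This subarray runs from index 1 to index 6.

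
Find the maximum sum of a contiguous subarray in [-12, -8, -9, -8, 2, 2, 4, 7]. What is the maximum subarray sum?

Using Kadane's algorithm on [-12, -8, -9, -8, 2, 2, 4, 7]:

Scanning through the array:
Position 1 (value -8): max_ending_here = -8, max_so_far = -8
Position 2 (value -9): max_ending_here = -9, max_so_far = -8
Position 3 (value -8): max_ending_here = -8, max_so_far = -8
Position 4 (value 2): max_ending_here = 2, max_so_far = 2
Position 5 (value 2): max_ending_here = 4, max_so_far = 4
Position 6 (value 4): max_ending_here = 8, max_so_far = 8
Position 7 (value 7): max_ending_here = 15, max_so_far = 15

Maximum subarray: [2, 2, 4, 7]
Maximum sum: 15

The maximum subarray is [2, 2, 4, 7] with sum 15. This subarray runs from index 4 to index 7.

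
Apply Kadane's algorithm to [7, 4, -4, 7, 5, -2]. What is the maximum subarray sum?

Using Kadane's algorithm on [7, 4, -4, 7, 5, -2]:

Scanning through the array:
Position 1 (value 4): max_ending_here = 11, max_so_far = 11
Position 2 (value -4): max_ending_here = 7, max_so_far = 11
Position 3 (value 7): max_ending_here = 14, max_so_far = 14
Position 4 (value 5): max_ending_here = 19, max_so_far = 19
Position 5 (value -2): max_ending_here = 17, max_so_far = 19

Maximum subarray: [7, 4, -4, 7, 5]
Maximum sum: 19

The maximum subarray is [7, 4, -4, 7, 5] with sum 19. This subarray runs from index 0 to index 4.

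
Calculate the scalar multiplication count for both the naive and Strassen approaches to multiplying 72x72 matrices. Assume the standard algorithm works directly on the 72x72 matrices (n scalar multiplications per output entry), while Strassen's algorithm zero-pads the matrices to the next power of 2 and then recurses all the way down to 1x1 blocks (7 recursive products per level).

Matrix multiplication for 72x72 matrices:

Strassen's algorithm requires power-of-2 dimensions. Pad 72x72 to 128x128 (next power of 2).

Standard algorithm: 72^3 = 373248 multiplications
Strassen's algorithm: 7^(log2(128)) = 7^7 = 823543 multiplications
Difference: 373248 - 823543 = -450295 (Strassen uses MORE here due to padding overhead — for small or just-over-power-of-2 n, padding can outweigh the per-level savings)

Standard: 373248 multiplications (72^3). Strassen: 823543 multiplications (7^7, after padding to 128x128). Strassen reduces 8 recursive multiplications to 7 at each level.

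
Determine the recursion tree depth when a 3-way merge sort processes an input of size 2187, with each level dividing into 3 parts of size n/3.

For divide and conquer with division factor 3:

Problem sizes at each level:
Level 0: 2187
Level 1: 729
Level 2: 243
Level 3: 81
Level 4: 27
Level 5: 9
Level 6: 3
Level 7: 1

The root is level 0 and the size-1 base case is level 7 (the tree spans levels 0 through 7, i.e. 8 levels counting the root), so the depth is the number of divisions: log_3(2187) = 7

The recursion tree depth is log_3(2187) = 7. At each level, the problem size is divided by 3, so it takes 7 divisions to reduce to a base case of size 1. The algorithm makes 3 recursive calls at each level.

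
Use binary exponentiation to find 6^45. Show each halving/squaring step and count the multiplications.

Computing 6^45 by squaring (build up from 6^1; each line after the first costs one multiplication):

6^1 = 6
6^2 = (6^1)^2 = 6^2 = 36
6^4 = (6^2)^2 = 36^2 = 1296
6^5 = 6 * 6^4 = 6 * 1296 = 7776
6^10 = (6^5)^2 = 7776^2 = 60466176
6^11 = 6 * 6^10 = 6 * 60466176 = 362797056
6^22 = (6^11)^2 = 362797056^2 = 131621703842267136
6^44 = (6^22)^2 = 131621703842267136^2 = 17324272922341479351919144385642496
6^45 = 6 * 6^44 = 6 * 17324272922341479351919144385642496 = 103945637534048876111514866313854976

Result: 103945637534048876111514866313854976
Multiplications needed: 8 (8 lines after 6^1)

6^45 = 103945637534048876111514866313854976. Using exponentiation by squaring, this requires 8 multiplications. The key idea: if the exponent is even, square the half-power; if odd, multiply by the base once.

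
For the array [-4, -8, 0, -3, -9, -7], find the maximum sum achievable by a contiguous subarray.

Using Kadane's algorithm on [-4, -8, 0, -3, -9, -7]:

Scanning through the array:
Position 1 (value -8): max_ending_here = -8, max_so_far = -4
Position 2 (value 0): max_ending_here = 0, max_so_far = 0
Position 3 (value -3): max_ending_here = -3, max_so_far = 0
Position 4 (value -9): max_ending_here = -9, max_so_far = 0
Position 5 (value -7): max_ending_here = -7, max_so_far = 0

Maximum subarray: [0]
Maximum sum: 0

The maximum subarray is [0] with sum 0. This subarray runs from index 2 to index 2.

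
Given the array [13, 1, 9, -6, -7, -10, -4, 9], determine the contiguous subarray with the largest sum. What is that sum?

Using Kadane's algorithm on [13, 1, 9, -6, -7, -10, -4, 9]:

Scanning through the array:
Position 1 (value 1): max_ending_here = 14, max_so_far = 14
Position 2 (value 9): max_ending_here = 23, max_so_far = 23
Position 3 (value -6): max_ending_here = 17, max_so_far = 23
Position 4 (value -7): max_ending_here = 10, max_so_far = 23
Position 5 (value -10): max_ending_here = 0, max_so_far = 23
Position 6 (value -4): max_ending_here = -4, max_so_far = 23
Position 7 (value 9): max_ending_here = 9, max_so_far = 23

Maximum subarray: [13, 1, 9]
Maximum sum: 23

The maximum subarray is [13, 1, 9] with sum 23. This subarray runs from index 0 to index 2.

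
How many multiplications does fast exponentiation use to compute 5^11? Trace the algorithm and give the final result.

Computing 5^11 by squaring (build up from 5^1; each line after the first costs one multiplication):

5^1 = 5
5^2 = (5^1)^2 = 5^2 = 25
5^4 = (5^2)^2 = 25^2 = 625
5^5 = 5 * 5^4 = 5 * 625 = 3125
5^10 = (5^5)^2 = 3125^2 = 9765625
5^11 = 5 * 5^10 = 5 * 9765625 = 48828125

Result: 48828125
Multiplications needed: 5 (5 lines after 5^1)

5^11 = 48828125. Using exponentiation by squaring, this requires 5 multiplications. The key idea: if the exponent is even, square the half-power; if odd, multiply by the base once.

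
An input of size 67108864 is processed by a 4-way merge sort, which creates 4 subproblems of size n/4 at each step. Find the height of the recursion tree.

For divide and conquer with division factor 4:

Problem sizes at each level:
Level 0: 67108864
Level 1: 16777216
Level 2: 4194304
Level 3: 1048576
Level 4: 262144
Level 5: 65536
Level 6: 16384
Level 7: 4096
Level 8: 1024
Level 9: 256
Level 10: 64
Level 11: 16
Level 12: 4
Level 13: 1

The root is level 0 and the size-1 base case is level 13 (the tree spans levels 0 through 13, i.e. 14 levels counting the root), so the depth is the number of divisions: log_4(67108864) = 13

The recursion tree depth is log_4(67108864) = 13. At each level, the problem size is divided by 4, so it takes 13 divisions to reduce to a base case of size 1. The algorithm makes 4 recursive calls at each level.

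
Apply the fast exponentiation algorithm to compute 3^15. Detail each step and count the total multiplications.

Computing 3^15 by squaring (build up from 3^1; each line after the first costs one multiplication):

3^1 = 3
3^2 = (3^1)^2 = 3^2 = 9
3^3 = 3 * 3^2 = 3 * 9 = 27
3^6 = (3^3)^2 = 27^2 = 729
3^7 = 3 * 3^6 = 3 * 729 = 2187
3^14 = (3^7)^2 = 2187^2 = 4782969
3^15 = 3 * 3^14 = 3 * 4782969 = 14348907

Result: 14348907
Multiplications needed: 6 (6 lines after 3^1)

3^15 = 14348907. Using exponentiation by squaring, this requires 6 multiplications. The key idea: if the exponent is even, square the half-power; if odd, multiply by the base once.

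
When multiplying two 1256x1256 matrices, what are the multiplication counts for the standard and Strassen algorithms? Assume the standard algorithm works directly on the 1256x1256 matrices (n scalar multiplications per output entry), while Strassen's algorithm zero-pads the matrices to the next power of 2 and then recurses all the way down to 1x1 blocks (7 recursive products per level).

Matrix multiplication for 1256x1256 matrices:

Strassen's algorithm requires power-of-2 dimensions. Pad 1256x1256 to 2048x2048 (next power of 2).

Standard algorithm: 1256^3 = 1981385216 multiplications
Strassen's algorithm: 7^(log2(2048)) = 7^11 = 1977326743 multiplications
Savings: 1981385216 - 1977326743 = 4058473 multiplications

Standard: 1981385216 multiplications (1256^3). Strassen: 1977326743 multiplications (7^11, after padding to 2048x2048). Strassen reduces 8 recursive multiplications to 7 at each level.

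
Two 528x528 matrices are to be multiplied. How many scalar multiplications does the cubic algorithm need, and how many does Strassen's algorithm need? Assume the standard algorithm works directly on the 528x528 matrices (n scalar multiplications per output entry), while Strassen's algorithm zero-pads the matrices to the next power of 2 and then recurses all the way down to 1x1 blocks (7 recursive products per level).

Matrix multiplication for 528x528 matrices:

Strassen's algorithm requires power-of-2 dimensions. Pad 528x528 to 1024x1024 (next power of 2).

Standard algorithm: 528^3 = 147197952 multiplications
Strassen's algorithm: 7^(log2(1024)) = 7^10 = 282475249 multiplications
Difference: 147197952 - 282475249 = -135277297 (Strassen uses MORE here due to padding overhead — for small or just-over-power-of-2 n, padding can outweigh the per-level savings)

Standard: 147197952 multiplications (528^3). Strassen: 282475249 multiplications (7^10, after padding to 1024x1024). Strassen reduces 8 recursive multiplications to 7 at each level.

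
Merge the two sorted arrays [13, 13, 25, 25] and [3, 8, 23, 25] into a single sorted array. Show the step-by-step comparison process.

Merging process:

Compare 13 vs 3: take 3 from right. Merged: [3]
Compare 13 vs 8: take 8 from right. Merged: [3, 8]
Compare 13 vs 23: take 13 from left. Merged: [3, 8, 13]
Compare 13 vs 23: take 13 from left. Merged: [3, 8, 13, 13]
Compare 25 vs 23: take 23 from right. Merged: [3, 8, 13, 13, 23]
Compare 25 vs 25: take 25 from left. Merged: [3, 8, 13, 13, 23, 25]
Compare 25 vs 25: take 25 from left. Merged: [3, 8, 13, 13, 23, 25, 25]
Append remaining from right: [25]. Merged: [3, 8, 13, 13, 23, 25, 25, 25]

Final merged array: [3, 8, 13, 13, 23, 25, 25, 25]
Total comparisons: 7

The merged array is [3, 8, 13, 13, 23, 25, 25, 25], requiring 7 comparisons. The merge step runs in O(n) time where n is the total number of elements.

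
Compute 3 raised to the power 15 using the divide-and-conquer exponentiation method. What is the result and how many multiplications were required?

Computing 3^15 by squaring (build up from 3^1; each line after the first costs one multiplication):

3^1 = 3
3^2 = (3^1)^2 = 3^2 = 9
3^3 = 3 * 3^2 = 3 * 9 = 27
3^6 = (3^3)^2 = 27^2 = 729
3^7 = 3 * 3^6 = 3 * 729 = 2187
3^14 = (3^7)^2 = 2187^2 = 4782969
3^15 = 3 * 3^14 = 3 * 4782969 = 14348907

Result: 14348907
Multiplications needed: 6 (6 lines after 3^1)

3^15 = 14348907. Using exponentiation by squaring, this requires 6 multiplications. The key idea: if the exponent is even, square the half-power; if odd, multiply by the base once.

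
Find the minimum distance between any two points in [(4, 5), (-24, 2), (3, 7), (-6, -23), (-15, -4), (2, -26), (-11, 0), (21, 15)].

Computing all pairwise distances among 8 points:

d((4, 5), (-24, 2)) = 28.1603
d((4, 5), (3, 7)) = 2.2361 <-- minimum
d((4, 5), (-6, -23)) = 29.7321
d((4, 5), (-15, -4)) = 21.0238
d((4, 5), (2, -26)) = 31.0644
d((4, 5), (-11, 0)) = 15.8114
d((4, 5), (21, 15)) = 19.7231
d((-24, 2), (3, 7)) = 27.4591
d((-24, 2), (-6, -23)) = 30.8058
d((-24, 2), (-15, -4)) = 10.8167
d((-24, 2), (2, -26)) = 38.2099
d((-24, 2), (-11, 0)) = 13.1529
d((-24, 2), (21, 15)) = 46.8402
d((3, 7), (-6, -23)) = 31.3209
d((3, 7), (-15, -4)) = 21.095
d((3, 7), (2, -26)) = 33.0151
d((3, 7), (-11, 0)) = 15.6525
d((3, 7), (21, 15)) = 19.6977
d((-6, -23), (-15, -4)) = 21.0238
d((-6, -23), (2, -26)) = 8.544
d((-6, -23), (-11, 0)) = 23.5372
d((-6, -23), (21, 15)) = 46.6154
d((-15, -4), (2, -26)) = 27.8029
d((-15, -4), (-11, 0)) = 5.6569
d((-15, -4), (21, 15)) = 40.7063
d((2, -26), (-11, 0)) = 29.0689
d((2, -26), (21, 15)) = 45.1885
d((-11, 0), (21, 15)) = 35.3412

Closest pair: (4, 5) and (3, 7) with distance 2.2361

The closest pair is (4, 5) and (3, 7) with Euclidean distance 2.2361. For 8 points, brute-force pairwise comparison is shown above. For large n, the divide-and-conquer algorithm (sort by x, recurse on halves, check the dividing strip) achieves O(n log n).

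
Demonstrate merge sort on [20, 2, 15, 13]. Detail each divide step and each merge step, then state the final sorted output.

Merge sort trace:

Split: [20, 2, 15, 13] -> [20, 2] and [15, 13]
  Split: [20, 2] -> [20] and [2]
  Merge: [20] + [2] -> [2, 20]
  Split: [15, 13] -> [15] and [13]
  Merge: [15] + [13] -> [13, 15]
Merge: [2, 20] + [13, 15] -> [2, 13, 15, 20]

Final sorted array: [2, 13, 15, 20]

The merge sort proceeds by recursively splitting the array and merging sorted halves.
After all merges, the sorted array is [2, 13, 15, 20].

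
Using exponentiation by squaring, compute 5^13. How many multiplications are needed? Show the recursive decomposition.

Computing 5^13 by squaring (build up from 5^1; each line after the first costs one multiplication):

5^1 = 5
5^2 = (5^1)^2 = 5^2 = 25
5^3 = 5 * 5^2 = 5 * 25 = 125
5^6 = (5^3)^2 = 125^2 = 15625
5^12 = (5^6)^2 = 15625^2 = 244140625
5^13 = 5 * 5^12 = 5 * 244140625 = 1220703125

Result: 1220703125
Multiplications needed: 5 (5 lines after 5^1)

5^13 = 1220703125. Using exponentiation by squaring, this requires 5 multiplications. The key idea: if the exponent is even, square the half-power; if odd, multiply by the base once.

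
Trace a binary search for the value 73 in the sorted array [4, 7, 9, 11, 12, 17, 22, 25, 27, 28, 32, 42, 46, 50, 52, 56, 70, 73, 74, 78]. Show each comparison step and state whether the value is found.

Binary search for 73 in [4, 7, 9, 11, 12, 17, 22, 25, 27, 28, 32, 42, 46, 50, 52, 56, 70, 73, 74, 78]:

lo=0, hi=19, mid=9, arr[mid]=28 -> 28 < 73, search right half
lo=10, hi=19, mid=14, arr[mid]=52 -> 52 < 73, search right half
lo=15, hi=19, mid=17, arr[mid]=73 -> Found target at index 17!

Binary search finds 73 at index 17 after 3 comparisons. The search repeatedly halves the search space by comparing with the middle element.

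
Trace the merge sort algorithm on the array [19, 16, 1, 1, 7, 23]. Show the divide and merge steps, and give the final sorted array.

Merge sort trace:

Split: [19, 16, 1, 1, 7, 23] -> [19, 16, 1] and [1, 7, 23]
  Split: [19, 16, 1] -> [19] and [16, 1]
    Split: [16, 1] -> [16] and [1]
    Merge: [16] + [1] -> [1, 16]
  Merge: [19] + [1, 16] -> [1, 16, 19]
  Split: [1, 7, 23] -> [1] and [7, 23]
    Split: [7, 23] -> [7] and [23]
    Merge: [7] + [23] -> [7, 23]
  Merge: [1] + [7, 23] -> [1, 7, 23]
Merge: [1, 16, 19] + [1, 7, 23] -> [1, 1, 7, 16, 19, 23]

Final sorted array: [1, 1, 7, 16, 19, 23]

The merge sort proceeds by recursively splitting the array and merging sorted halves.
After all merges, the sorted array is [1, 1, 7, 16, 19, 23].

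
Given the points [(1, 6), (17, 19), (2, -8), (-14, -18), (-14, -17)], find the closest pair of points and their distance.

Computing all pairwise distances among 5 points:

d((1, 6), (17, 19)) = 20.6155
d((1, 6), (2, -8)) = 14.0357
d((1, 6), (-14, -18)) = 28.3019
d((1, 6), (-14, -17)) = 27.4591
d((17, 19), (2, -8)) = 30.8869
d((17, 19), (-14, -18)) = 48.2701
d((17, 19), (-14, -17)) = 47.5079
d((2, -8), (-14, -18)) = 18.868
d((2, -8), (-14, -17)) = 18.3576
d((-14, -18), (-14, -17)) = 1.0 <-- minimum

Closest pair: (-14, -18) and (-14, -17) with distance 1.0

The closest pair is (-14, -18) and (-14, -17) with Euclidean distance 1.0. For 5 points, brute-force pairwise comparison is shown above. For large n, the divide-and-conquer algorithm (sort by x, recurse on halves, check the dividing strip) achieves O(n log n).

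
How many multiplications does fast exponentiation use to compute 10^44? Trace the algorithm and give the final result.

Computing 10^44 by squaring (build up from 10^1; each line after the first costs one multiplication):

10^1 = 10
10^2 = (10^1)^2 = 10^2 = 100
10^4 = (10^2)^2 = 100^2 = 10000
10^5 = 10 * 10^4 = 10 * 10000 = 100000
10^10 = (10^5)^2 = 100000^2 = 10000000000
10^11 = 10 * 10^10 = 10 * 10000000000 = 100000000000
10^22 = (10^11)^2 = 100000000000^2 = 10000000000000000000000
10^44 = (10^22)^2 = 10000000000000000000000^2 = 100000000000000000000000000000000000000000000

Result: 100000000000000000000000000000000000000000000
Multiplications needed: 7 (7 lines after 10^1)

10^44 = 100000000000000000000000000000000000000000000. Using exponentiation by squaring, this requires 7 multiplications. The key idea: if the exponent is even, square the half-power; if odd, multiply by the base once.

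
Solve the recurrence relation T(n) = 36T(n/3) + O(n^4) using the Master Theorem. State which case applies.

Master Theorem for T(n) = 36T(n/3) + O(n^4):

a = 36, b = 3, c = 4
log_b(a) = log_3(36) = 3.2619

Case 3: c = 4 > log_3(36) = 3.2619
T(n) = O(n^4) = O(n^4)

For T(n) = 36T(n/3) + O(n^4): log_3(36) = 3.2619. This is Case 3 of the Master Theorem (c > log_b(a), work dominated by root), giving O(n^4).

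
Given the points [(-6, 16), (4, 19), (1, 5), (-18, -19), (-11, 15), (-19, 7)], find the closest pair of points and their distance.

Computing all pairwise distances among 6 points:

d((-6, 16), (4, 19)) = 10.4403
d((-6, 16), (1, 5)) = 13.0384
d((-6, 16), (-18, -19)) = 37.0
d((-6, 16), (-11, 15)) = 5.099 <-- minimum
d((-6, 16), (-19, 7)) = 15.8114
d((4, 19), (1, 5)) = 14.3178
d((4, 19), (-18, -19)) = 43.909
d((4, 19), (-11, 15)) = 15.5242
d((4, 19), (-19, 7)) = 25.9422
d((1, 5), (-18, -19)) = 30.6105
d((1, 5), (-11, 15)) = 15.6205
d((1, 5), (-19, 7)) = 20.0998
d((-18, -19), (-11, 15)) = 34.7131
d((-18, -19), (-19, 7)) = 26.0192
d((-11, 15), (-19, 7)) = 11.3137

Closest pair: (-6, 16) and (-11, 15) with distance 5.099

The closest pair is (-6, 16) and (-11, 15) with Euclidean distance 5.099. For 6 points, brute-force pairwise comparison is shown above. For large n, the divide-and-conquer algorithm (sort by x, recurse on halves, check the dividing strip) achieves O(n log n).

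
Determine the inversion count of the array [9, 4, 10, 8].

Finding inversions in [9, 4, 10, 8]:

(0, 1): arr[0]=9 > arr[1]=4
(0, 3): arr[0]=9 > arr[3]=8
(2, 3): arr[2]=10 > arr[3]=8

Total inversions: 3

The array has 3 inversion(s): (0,1), (0,3), (2,3). Each pair (i,j) satisfies i < j and arr[i] > arr[j].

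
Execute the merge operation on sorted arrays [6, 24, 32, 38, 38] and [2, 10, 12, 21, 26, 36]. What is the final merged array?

Merging process:

Compare 6 vs 2: take 2 from right. Merged: [2]
Compare 6 vs 10: take 6 from left. Merged: [2, 6]
Compare 24 vs 10: take 10 from right. Merged: [2, 6, 10]
Compare 24 vs 12: take 12 from right. Merged: [2, 6, 10, 12]
Compare 24 vs 21: take 21 from right. Merged: [2, 6, 10, 12, 21]
Compare 24 vs 26: take 24 from left. Merged: [2, 6, 10, 12, 21, 24]
Compare 32 vs 26: take 26 from right. Merged: [2, 6, 10, 12, 21, 24, 26]
Compare 32 vs 36: take 32 from left. Merged: [2, 6, 10, 12, 21, 24, 26, 32]
Compare 38 vs 36: take 36 from right. Merged: [2, 6, 10, 12, 21, 24, 26, 32, 36]
Append remaining from left: [38, 38]. Merged: [2, 6, 10, 12, 21, 24, 26, 32, 36, 38, 38]

Final merged array: [2, 6, 10, 12, 21, 24, 26, 32, 36, 38, 38]
Total comparisons: 9

The merged array is [2, 6, 10, 12, 21, 24, 26, 32, 36, 38, 38], requiring 9 comparisons. The merge step runs in O(n) time where n is the total number of elements.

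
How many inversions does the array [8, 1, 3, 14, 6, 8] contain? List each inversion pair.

Finding inversions in [8, 1, 3, 14, 6, 8]:

(0, 1): arr[0]=8 > arr[1]=1
(0, 2): arr[0]=8 > arr[2]=3
(0, 4): arr[0]=8 > arr[4]=6
(3, 4): arr[3]=14 > arr[4]=6
(3, 5): arr[3]=14 > arr[5]=8

Total inversions: 5

The array has 5 inversion(s): (0,1), (0,2), (0,4), (3,4), (3,5). Each pair (i,j) satisfies i < j and arr[i] > arr[j].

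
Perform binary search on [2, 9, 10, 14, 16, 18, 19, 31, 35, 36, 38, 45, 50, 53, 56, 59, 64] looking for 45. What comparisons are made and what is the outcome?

Binary search for 45 in [2, 9, 10, 14, 16, 18, 19, 31, 35, 36, 38, 45, 50, 53, 56, 59, 64]:

lo=0, hi=16, mid=8, arr[mid]=35 -> 35 < 45, search right half
lo=9, hi=16, mid=12, arr[mid]=50 -> 50 > 45, search left half
lo=9, hi=11, mid=10, arr[mid]=38 -> 38 < 45, search right half
lo=11, hi=11, mid=11, arr[mid]=45 -> Found target at index 11!

Binary search finds 45 at index 11 after 4 comparisons. The search repeatedly halves the search space by comparing with the middle element.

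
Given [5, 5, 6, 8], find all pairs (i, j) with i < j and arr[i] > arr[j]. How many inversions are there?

Finding inversions in [5, 5, 6, 8]:


Total inversions: 0

The array has 0 inversions. It is already sorted.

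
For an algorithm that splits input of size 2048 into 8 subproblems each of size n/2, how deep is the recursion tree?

For divide and conquer with division factor 2:

Problem sizes at each level:
Level 0: 2048
Level 1: 1024
Level 2: 512
Level 3: 256
Level 4: 128
Level 5: 64
Level 6: 32
Level 7: 16
Level 8: 8
Level 9: 4
Level 10: 2
Level 11: 1

The root is level 0 and the size-1 base case is level 11 (the tree spans levels 0 through 11, i.e. 12 levels counting the root), so the depth is the number of divisions: log_2(2048) = 11

The recursion tree depth is log_2(2048) = 11. At each level, the problem size is divided by 2, so it takes 11 divisions to reduce to a base case of size 1. The algorithm makes 8 recursive calls at each level.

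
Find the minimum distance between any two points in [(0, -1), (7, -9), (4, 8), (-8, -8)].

Computing all pairwise distances among 4 points:

d((0, -1), (7, -9)) = 10.6301
d((0, -1), (4, 8)) = 9.8489 <-- minimum
d((0, -1), (-8, -8)) = 10.6301
d((7, -9), (4, 8)) = 17.2627
d((7, -9), (-8, -8)) = 15.0333
d((4, 8), (-8, -8)) = 20.0

Closest pair: (0, -1) and (4, 8) with distance 9.8489

The closest pair is (0, -1) and (4, 8) with Euclidean distance 9.8489. For 4 points, brute-force pairwise comparison is shown above. For large n, the divide-and-conquer algorithm (sort by x, recurse on halves, check the dividing strip) achieves O(n log n).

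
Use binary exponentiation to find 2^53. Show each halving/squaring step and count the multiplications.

Computing 2^53 by squaring (build up from 2^1; each line after the first costs one multiplication):

2^1 = 2
2^2 = (2^1)^2 = 2^2 = 4
2^3 = 2 * 2^2 = 2 * 4 = 8
2^6 = (2^3)^2 = 8^2 = 64
2^12 = (2^6)^2 = 64^2 = 4096
2^13 = 2 * 2^12 = 2 * 4096 = 8192
2^26 = (2^13)^2 = 8192^2 = 67108864
2^52 = (2^26)^2 = 67108864^2 = 4503599627370496
2^53 = 2 * 2^52 = 2 * 4503599627370496 = 9007199254740992

Result: 9007199254740992
Multiplications needed: 8 (8 lines after 2^1)

2^53 = 9007199254740992. Using exponentiation by squaring, this requires 8 multiplications. The key idea: if the exponent is even, square the half-power; if odd, multiply by the base once.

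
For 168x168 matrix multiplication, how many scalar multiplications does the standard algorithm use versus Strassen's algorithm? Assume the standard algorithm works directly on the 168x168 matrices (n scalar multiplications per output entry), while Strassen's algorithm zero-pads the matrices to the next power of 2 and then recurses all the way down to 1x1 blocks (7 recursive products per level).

Matrix multiplication for 168x168 matrices:

Strassen's algorithm requires power-of-2 dimensions. Pad 168x168 to 256x256 (next power of 2).

Standard algorithm: 168^3 = 4741632 multiplications
Strassen's algorithm: 7^(log2(256)) = 7^8 = 5764801 multiplications
Difference: 4741632 - 5764801 = -1023169 (Strassen uses MORE here due to padding overhead — for small or just-over-power-of-2 n, padding can outweigh the per-level savings)

Standard: 4741632 multiplications (168^3). Strassen: 5764801 multiplications (7^8, after padding to 256x256). Strassen reduces 8 recursive multiplications to 7 at each level.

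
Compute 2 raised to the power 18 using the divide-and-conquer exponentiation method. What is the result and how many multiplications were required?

Computing 2^18 by squaring (build up from 2^1; each line after the first costs one multiplication):

2^1 = 2
2^2 = (2^1)^2 = 2^2 = 4
2^4 = (2^2)^2 = 4^2 = 16
2^8 = (2^4)^2 = 16^2 = 256
2^9 = 2 * 2^8 = 2 * 256 = 512
2^18 = (2^9)^2 = 512^2 = 262144

Result: 262144
Multiplications needed: 5 (5 lines after 2^1)

2^18 = 262144. Using exponentiation by squaring, this requires 5 multiplications. The key idea: if the exponent is even, square the half-power; if odd, multiply by the base once.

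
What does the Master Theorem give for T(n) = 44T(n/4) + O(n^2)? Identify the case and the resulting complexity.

Master Theorem for T(n) = 44T(n/4) + O(n^2):

a = 44, b = 4, c = 2
log_b(a) = log_4(44) = 2.7297

Case 1: c = 2 < log_4(44) = 2.7297
T(n) = O(n^(log_4 44))

For T(n) = 44T(n/4) + O(n^2): log_4(44) = 2.7297. This is Case 1 of the Master Theorem (c < log_b(a), work dominated by leaves), giving O(n^(log_4 44)).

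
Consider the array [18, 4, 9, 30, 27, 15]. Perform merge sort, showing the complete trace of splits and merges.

Merge sort trace:

Split: [18, 4, 9, 30, 27, 15] -> [18, 4, 9] and [30, 27, 15]
  Split: [18, 4, 9] -> [18] and [4, 9]
    Split: [4, 9] -> [4] and [9]
    Merge: [4] + [9] -> [4, 9]
  Merge: [18] + [4, 9] -> [4, 9, 18]
  Split: [30, 27, 15] -> [30] and [27, 15]
    Split: [27, 15] -> [27] and [15]
    Merge: [27] + [15] -> [15, 27]
  Merge: [30] + [15, 27] -> [15, 27, 30]
Merge: [4, 9, 18] + [15, 27, 30] -> [4, 9, 15, 18, 27, 30]

Final sorted array: [4, 9, 15, 18, 27, 30]

The merge sort proceeds by recursively splitting the array and merging sorted halves.
After all merges, the sorted array is [4, 9, 15, 18, 27, 30].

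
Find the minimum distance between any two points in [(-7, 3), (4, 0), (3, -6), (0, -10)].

Computing all pairwise distances among 4 points:

d((-7, 3), (4, 0)) = 11.4018
d((-7, 3), (3, -6)) = 13.4536
d((-7, 3), (0, -10)) = 14.7648
d((4, 0), (3, -6)) = 6.0828
d((4, 0), (0, -10)) = 10.7703
d((3, -6), (0, -10)) = 5.0 <-- minimum

Closest pair: (3, -6) and (0, -10) with distance 5.0

The closest pair is (3, -6) and (0, -10) with Euclidean distance 5.0. For 4 points, brute-force pairwise comparison is shown above. For large n, the divide-and-conquer algorithm (sort by x, recurse on halves, check the dividing strip) achieves O(n log n).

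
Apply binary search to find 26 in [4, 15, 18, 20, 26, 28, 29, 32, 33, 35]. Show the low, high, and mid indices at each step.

Binary search for 26 in [4, 15, 18, 20, 26, 28, 29, 32, 33, 35]:

lo=0, hi=9, mid=4, arr[mid]=26 -> Found target at index 4!

Binary search finds 26 at index 4 after 1 comparisons. The search repeatedly halves the search space by comparing with the middle element.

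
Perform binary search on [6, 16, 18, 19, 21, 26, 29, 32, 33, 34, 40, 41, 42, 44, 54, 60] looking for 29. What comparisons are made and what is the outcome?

Binary search for 29 in [6, 16, 18, 19, 21, 26, 29, 32, 33, 34, 40, 41, 42, 44, 54, 60]:

lo=0, hi=15, mid=7, arr[mid]=32 -> 32 > 29, search left half
lo=0, hi=6, mid=3, arr[mid]=19 -> 19 < 29, search right half
lo=4, hi=6, mid=5, arr[mid]=26 -> 26 < 29, search right half
lo=6, hi=6, mid=6, arr[mid]=29 -> Found target at index 6!

Binary search finds 29 at index 6 after 4 comparisons. The search repeatedly halves the search space by comparing with the middle element.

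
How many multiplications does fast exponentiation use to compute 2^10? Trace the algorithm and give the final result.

Computing 2^10 by squaring (build up from 2^1; each line after the first costs one multiplication):

2^1 = 2
2^2 = (2^1)^2 = 2^2 = 4
2^4 = (2^2)^2 = 4^2 = 16
2^5 = 2 * 2^4 = 2 * 16 = 32
2^10 = (2^5)^2 = 32^2 = 1024

Result: 1024
Multiplications needed: 4 (4 lines after 2^1)

2^10 = 1024. Using exponentiation by squaring, this requires 4 multiplications. The key idea: if the exponent is even, square the half-power; if odd, multiply by the base once.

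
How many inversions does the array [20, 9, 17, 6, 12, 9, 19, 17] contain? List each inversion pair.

Finding inversions in [20, 9, 17, 6, 12, 9, 19, 17]:

(0, 1): arr[0]=20 > arr[1]=9
(0, 2): arr[0]=20 > arr[2]=17
(0, 3): arr[0]=20 > arr[3]=6
(0, 4): arr[0]=20 > arr[4]=12
(0, 5): arr[0]=20 > arr[5]=9
(0, 6): arr[0]=20 > arr[6]=19
(0, 7): arr[0]=20 > arr[7]=17
(1, 3): arr[1]=9 > arr[3]=6
(2, 3): arr[2]=17 > arr[3]=6
(2, 4): arr[2]=17 > arr[4]=12
(2, 5): arr[2]=17 > arr[5]=9
(4, 5): arr[4]=12 > arr[5]=9
(6, 7): arr[6]=19 > arr[7]=17

Total inversions: 13

The array has 13 inversion(s): (0,1), (0,2), (0,3), (0,4), (0,5), (0,6), (0,7), (1,3), (2,3), (2,4), (2,5), (4,5), (6,7). Each pair (i,j) satisfies i < j and arr[i] > arr[j].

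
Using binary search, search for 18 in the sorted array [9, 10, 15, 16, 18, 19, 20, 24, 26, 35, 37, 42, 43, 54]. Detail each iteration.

Binary search for 18 in [9, 10, 15, 16, 18, 19, 20, 24, 26, 35, 37, 42, 43, 54]:

lo=0, hi=13, mid=6, arr[mid]=20 -> 20 > 18, search left half
lo=0, hi=5, mid=2, arr[mid]=15 -> 15 < 18, search right half
lo=3, hi=5, mid=4, arr[mid]=18 -> Found target at index 4!

Binary search finds 18 at index 4 after 3 comparisons. The search repeatedly halves the search space by comparing with the middle element.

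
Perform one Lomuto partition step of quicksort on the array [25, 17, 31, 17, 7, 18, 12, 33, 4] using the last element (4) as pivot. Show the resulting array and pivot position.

Lomuto partition with pivot = 4:

Initial array: [25, 17, 31, 17, 7, 18, 12, 33, 4]

arr[0]=25 > 4: no swap
arr[1]=17 > 4: no swap
arr[2]=31 > 4: no swap
arr[3]=17 > 4: no swap
arr[4]=7 > 4: no swap
arr[5]=18 > 4: no swap
arr[6]=12 > 4: no swap
arr[7]=33 > 4: no swap

Place pivot at position 0: [4, 17, 31, 17, 7, 18, 12, 33, 25]
Pivot position: 0

After partitioning with pivot 4, the array becomes [4, 17, 31, 17, 7, 18, 12, 33, 25]. The pivot is placed at index 0. All elements to the left of the pivot are <= 4, and all elements to the right are > 4.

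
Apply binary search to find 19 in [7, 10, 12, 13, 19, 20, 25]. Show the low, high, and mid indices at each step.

Binary search for 19 in [7, 10, 12, 13, 19, 20, 25]:

lo=0, hi=6, mid=3, arr[mid]=13 -> 13 < 19, search right half
lo=4, hi=6, mid=5, arr[mid]=20 -> 20 > 19, search left half
lo=4, hi=4, mid=4, arr[mid]=19 -> Found target at index 4!

Binary search finds 19 at index 4 after 3 comparisons. The search repeatedly halves the search space by comparing with the middle element.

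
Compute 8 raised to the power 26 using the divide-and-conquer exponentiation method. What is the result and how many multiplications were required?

Computing 8^26 by squaring (build up from 8^1; each line after the first costs one multiplication):

8^1 = 8
8^2 = (8^1)^2 = 8^2 = 64
8^3 = 8 * 8^2 = 8 * 64 = 512
8^6 = (8^3)^2 = 512^2 = 262144
8^12 = (8^6)^2 = 262144^2 = 68719476736
8^13 = 8 * 8^12 = 8 * 68719476736 = 549755813888
8^26 = (8^13)^2 = 549755813888^2 = 302231454903657293676544

Result: 302231454903657293676544
Multiplications needed: 6 (6 lines after 8^1)

8^26 = 302231454903657293676544. Using exponentiation by squaring, this requires 6 multiplications. The key idea: if the exponent is even, square the half-power; if odd, multiply by the base once.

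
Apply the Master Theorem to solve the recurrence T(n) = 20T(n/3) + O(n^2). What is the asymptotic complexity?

Master Theorem for T(n) = 20T(n/3) + O(n^2):

a = 20, b = 3, c = 2
log_b(a) = log_3(20) = 2.7268

Case 1: c = 2 < log_3(20) = 2.7268
T(n) = O(n^(log_3 20))

For T(n) = 20T(n/3) + O(n^2): log_3(20) = 2.7268. This is Case 1 of the Master Theorem (c < log_b(a), work dominated by leaves), giving O(n^(log_3 20)).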